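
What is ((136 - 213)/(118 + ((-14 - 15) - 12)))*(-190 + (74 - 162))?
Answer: 278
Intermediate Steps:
((136 - 213)/(118 + ((-14 - 15) - 12)))*(-190 + (74 - 162)) = (-77/(118 + (-29 - 12)))*(-190 - 88) = -77/(118 - 41)*(-278) = -77/77*(-278) = -77*1/77*(-278) = -1*(-278) = 278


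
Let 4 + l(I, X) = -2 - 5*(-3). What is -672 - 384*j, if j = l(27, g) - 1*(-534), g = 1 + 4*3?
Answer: -209184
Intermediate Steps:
g = 13 (g = 1 + 12 = 13)
l(I, X) = 9 (l(I, X) = -4 + (-2 - 5*(-3)) = -4 + (-2 + 15) = -4 + 13 = 9)
j = 543 (j = 9 - 1*(-534) = 9 + 534 = 543)
-672 - 384*j = -672 - 384*543 = -672 - 208512 = -209184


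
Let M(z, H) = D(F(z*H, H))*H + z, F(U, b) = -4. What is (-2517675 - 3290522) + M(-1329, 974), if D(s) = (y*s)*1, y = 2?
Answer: -5817318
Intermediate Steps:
D(s) = 2*s (D(s) = (2*s)*1 = 2*s)
M(z, H) = z - 8*H (M(z, H) = (2*(-4))*H + z = -8*H + z = z - 8*H)
(-2517675 - 3290522) + M(-1329, 974) = (-2517675 - 3290522) + (-1329 - 8*974) = -5808197 + (-1329 - 7792) = -5808197 - 9121 = -5817318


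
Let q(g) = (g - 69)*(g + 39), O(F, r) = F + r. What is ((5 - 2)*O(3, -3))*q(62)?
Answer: 0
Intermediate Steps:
q(g) = (-69 + g)*(39 + g)
((5 - 2)*O(3, -3))*q(62) = ((5 - 2)*(3 - 3))*(-2691 + 62**2 - 30*62) = (3*0)*(-2691 + 3844 - 1860) = 0*(-707) = 0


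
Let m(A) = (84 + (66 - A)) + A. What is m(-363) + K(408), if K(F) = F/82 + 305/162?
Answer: 1041853/6642 ≈ 156.86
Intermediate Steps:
K(F) = 305/162 + F/82 (K(F) = F*(1/82) + 305*(1/162) = F/82 + 305/162 = 305/162 + F/82)
m(A) = 150 (m(A) = (150 - A) + A = 150)
m(-363) + K(408) = 150 + (305/162 + (1/82)*408) = 150 + (305/162 + 204/41) = 150 + 45553/6642 = 1041853/6642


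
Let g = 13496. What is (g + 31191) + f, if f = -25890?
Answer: 18797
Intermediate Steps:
(g + 31191) + f = (13496 + 31191) - 25890 = 44687 - 25890 = 18797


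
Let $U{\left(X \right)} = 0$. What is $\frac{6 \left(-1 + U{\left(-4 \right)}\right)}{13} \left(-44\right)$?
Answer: $\frac{264}{13} \approx 20.308$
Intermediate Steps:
$\frac{6 \left(-1 + U{\left(-4 \right)}\right)}{13} \left(-44\right) = \frac{6 \left(-1 + 0\right)}{13} \left(-44\right) = 6 \left(-1\right) \frac{1}{13} \left(-44\right) = \left(-6\right) \frac{1}{13} \left(-44\right) = \left(- \frac{6}{13}\right) \left(-44\right) = \frac{264}{13}$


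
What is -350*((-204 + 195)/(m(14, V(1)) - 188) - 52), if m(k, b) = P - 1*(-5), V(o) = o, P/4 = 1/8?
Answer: 1327340/73 ≈ 18183.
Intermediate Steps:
P = 1/2 (P = 4/8 = 4*(1/8) = 1/2 ≈ 0.50000)
m(k, b) = 11/2 (m(k, b) = 1/2 - 1*(-5) = 1/2 + 5 = 11/2)
-350*((-204 + 195)/(m(14, V(1)) - 188) - 52) = -350*((-204 + 195)/(11/2 - 188) - 52) = -350*(-9/(-365/2) - 52) = -350*(-9*(-2/365) - 52) = -350*(18/365 - 52) = -350*(-18962/365) = 1327340/73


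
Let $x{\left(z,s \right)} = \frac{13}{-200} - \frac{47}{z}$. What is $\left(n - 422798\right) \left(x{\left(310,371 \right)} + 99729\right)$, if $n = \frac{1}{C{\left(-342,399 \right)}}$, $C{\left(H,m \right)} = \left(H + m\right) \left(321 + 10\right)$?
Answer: $- \frac{986456593144803661}{23395080} \approx -4.2165 \cdot 10^{10}$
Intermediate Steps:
$x{\left(z,s \right)} = - \frac{13}{200} - \frac{47}{z}$ ($x{\left(z,s \right)} = 13 \left(- \frac{1}{200}\right) - \frac{47}{z} = - \frac{13}{200} - \frac{47}{z}$)
$C{\left(H,m \right)} = 331 H + 331 m$ ($C{\left(H,m \right)} = \left(H + m\right) 331 = 331 H + 331 m$)
$n = \frac{1}{18867}$ ($n = \frac{1}{331 \left(-342\right) + 331 \cdot 399} = \frac{1}{-113202 + 132069} = \frac{1}{18867} \approx 5.3003 \cdot 10^{-5}$)
$\left(n - 422798\right) \left(x{\left(310,371 \right)} + 99729\right) = \left(\frac{1}{18867} - 422798\right) \left(\left(- \frac{13}{200} - \frac{47}{310}\right) + 99729\right) = - \frac{7976929865 \left(\left(- \frac{13}{200} - \frac{47}{310}\right) + 99729\right)}{18867} = - \frac{7976929865 \left(- \frac{1343}{6200} + 99729\right)}{18867} = \left(- \frac{7976929865}{18867}\right) \frac{618318457}{6200} = - \frac{986456593144803661}{23395080}$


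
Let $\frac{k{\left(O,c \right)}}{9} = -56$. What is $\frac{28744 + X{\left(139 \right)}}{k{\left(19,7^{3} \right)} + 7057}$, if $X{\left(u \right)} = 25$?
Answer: $\frac{28769}{6553} \approx 4.3902$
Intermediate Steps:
$k{\left(O,c \right)} = -504$ ($k{\left(O,c \right)} = 9 \left(-56\right) = -504$)
$\frac{28744 + X{\left(139 \right)}}{k{\left(19,7^{3} \right)} + 7057} = \frac{28744 + 25}{-504 + 7057} = \frac{28769}{6553}$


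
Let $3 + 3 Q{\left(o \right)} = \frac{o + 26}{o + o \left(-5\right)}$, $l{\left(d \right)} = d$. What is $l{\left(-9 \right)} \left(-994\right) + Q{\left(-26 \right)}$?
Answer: $8945$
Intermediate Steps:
$Q{\left(o \right)} = -1 - \frac{26 + o}{12 o}$ ($Q{\left(o \right)} = -1 + \frac{\left(o + 26\right) \frac{1}{o + o \left(-5\right)}}{3} = -1 + \frac{\left(26 + o\right) \frac{1}{o - 5 o}}{3} = -1 + \frac{\left(26 + o\right) \frac{1}{\left(-4\right) o}}{3} = -1 + \frac{\left(26 + o\right) \left(- \frac{1}{4 o}\right)}{3} = -1 + \frac{\left(- \frac{1}{4}\right) \frac{1}{o} \left(26 + o\right)}{3} = -1 - \frac{26 + o}{12 o}$)
$l{\left(-9 \right)} \left(-994\right) + Q{\left(-26 \right)} = \left(-9\right) \left(-994\right) + \frac{13 \left(-2 - -26\right)}{12 \left(-26\right)} = 8946 + \frac{13}{12} \left(- \frac{1}{26}\right) \left(-2 + 26\right) = 8946 + \frac{13}{12} \left(- \frac{1}{26}\right) 24 = 8946 - 1 = 8945$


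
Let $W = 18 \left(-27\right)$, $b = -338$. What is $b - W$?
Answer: $148$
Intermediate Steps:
$W = -486$
$b - W = -338 - -486 = -338 + 486 = 148$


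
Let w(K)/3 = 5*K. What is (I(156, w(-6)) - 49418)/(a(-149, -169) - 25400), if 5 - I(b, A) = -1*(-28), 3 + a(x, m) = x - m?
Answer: 49441/25383 ≈ 1.9478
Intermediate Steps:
a(x, m) = -3 + x - m (a(x, m) = -3 + (x - m) = -3 + x - m)
w(K) = 15*K (w(K) = 3*(5*K) = 15*K)
I(b, A) = -23 (I(b, A) = 5 - (-1)*(-28) = 5 - 1*28 = 5 - 28 = -23)
(I(156, w(-6)) - 49418)/(a(-149, -169) - 25400) = (-23 - 49418)/((-3 - 149 - 1*(-169)) - 25400) = -49441/((-3 - 149 + 169) - 25400) = -49441/(17 - 25400) = -49441/(-25383) = -49441*(-1/25383) = 49441/25383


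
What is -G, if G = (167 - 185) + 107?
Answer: -89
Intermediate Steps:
G = 89 (G = -18 + 107 = 89)
-G = -1*89 = -89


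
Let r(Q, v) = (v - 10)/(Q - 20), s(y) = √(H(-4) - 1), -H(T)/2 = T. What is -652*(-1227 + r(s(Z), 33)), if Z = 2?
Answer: 314701492/393 + 14996*√7/393 ≈ 8.0087e+5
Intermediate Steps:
H(T) = -2*T
s(y) = √7 (s(y) = √(-2*(-4) - 1) = √(8 - 1) = √7)
r(Q, v) = (-10 + v)/(-20 + Q)
-652*(-1227 + r(s(Z), 33)) = -652*(-1227 + (-10 + 33)/(-20 + √7)) = -652*(-1227 + 23/(-20 + √7)) = 800004 - 14996/(-20 + √7)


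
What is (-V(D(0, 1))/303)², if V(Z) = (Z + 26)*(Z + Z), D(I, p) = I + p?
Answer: 324/10201 ≈ 0.031762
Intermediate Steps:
V(Z) = 2*Z*(26 + Z) (V(Z) = (26 + Z)*(2*Z) = 2*Z*(26 + Z))
(-V(D(0, 1))/303)² = (-2*(0 + 1)*(26 + (0 + 1))/303)² = (-2*1*(26 + 1)/303)² = (-2*1*27/303)² = (-54/303)² = (-1*18/101)² = (-18/101)² = 324/10201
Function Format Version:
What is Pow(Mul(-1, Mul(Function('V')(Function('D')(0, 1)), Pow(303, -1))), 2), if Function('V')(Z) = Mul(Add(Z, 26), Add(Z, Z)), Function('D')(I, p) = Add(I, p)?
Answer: Rational(324, 10201) ≈ 0.031762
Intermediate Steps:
Function('V')(Z) = Mul(2, Z, Add(26, Z)) (Function('V')(Z) = Mul(Add(26, Z), Mul(2, Z)) = Mul(2, Z, Add(26, Z)))
Pow(Mul(-1, Mul(Function('V')(Function('D')(0, 1)), Pow(303, -1))), 2) = Pow(Mul(-1, Mul(Mul(2, Add(0, 1), Add(26, Add(0, 1))), Pow(303, -1))), 2) = Pow(Mul(-1, Mul(Mul(2, 1, Add(26, 1)), Rational(1, 303))), 2) = Pow(Mul(-1, Mul(Mul(2, 1, 27), Rational(1, 303))), 2) = Pow(Mul(-1, Mul(54, Rational(1, 303))), 2) = Pow(Mul(-1, Rational(18, 101)), 2) = Pow(Rational(-18, 101), 2) = Rational(324, 10201)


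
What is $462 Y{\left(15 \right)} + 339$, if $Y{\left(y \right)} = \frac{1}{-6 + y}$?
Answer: $\frac{1171}{3} \approx 390.33$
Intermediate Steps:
$462 Y{\left(15 \right)} + 339 = \frac{462}{-6 + 15} + 339 = \frac{462}{9} + 339 = 462 \cdot \frac{1}{9} + 339 = \frac{154}{3} + 339 = \frac{1171}{3}$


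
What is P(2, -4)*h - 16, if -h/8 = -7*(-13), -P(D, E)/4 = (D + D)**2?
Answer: 46576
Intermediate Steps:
P(D, E) = -16*D**2 (P(D, E) = -4*(D + D)**2 = -4*4*D**2 = -16*D**2)
h = -728 (h = -(-56)*(-13) = -8*91 = -728)
P(2, -4)*h - 16 = -16*2**2*(-728) - 16 = -16*4*(-728) - 16 = -64*(-728) - 16 = 46592 - 16 = 46576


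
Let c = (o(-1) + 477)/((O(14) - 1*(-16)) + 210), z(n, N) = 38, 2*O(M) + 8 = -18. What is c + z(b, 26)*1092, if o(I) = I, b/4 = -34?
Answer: 8839124/213 ≈ 41498.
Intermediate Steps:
b = -136 (b = 4*(-34) = -136)
O(M) = -13 (O(M) = -4 + (½)*(-18) = -4 - 9 = -13)
c = 476/213 (c = (-1 + 477)/((-13 - 1*(-16)) + 210) = 476/((-13 + 16) + 210) = 476/(3 + 210) = 476/213 ≈ 2.2347)
c + z(b, 26)*1092 = 476/213 + 38*1092 = 476/213 + 41496 = 8839124/213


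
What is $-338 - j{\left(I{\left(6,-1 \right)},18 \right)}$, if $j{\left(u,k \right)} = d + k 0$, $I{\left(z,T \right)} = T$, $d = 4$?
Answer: $-342$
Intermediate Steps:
$j{\left(u,k \right)} = 4$ ($j{\left(u,k \right)} = 4 + k 0 = 4 + 0 = 4$)
$-338 - j{\left(I{\left(6,-1 \right)},18 \right)} = -338 - 4 = -342$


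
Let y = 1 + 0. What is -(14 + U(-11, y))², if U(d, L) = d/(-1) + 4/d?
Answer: -73441/121 ≈ -606.95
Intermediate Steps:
y = 1
U(d, L) = -d + 4/d (U(d, L) = d*(-1) + 4/d = -d + 4/d)
-(14 + U(-11, y))² = -(14 + (-1*(-11) + 4/(-11)))² = -(14 + (11 + 4*(-1/11)))² = -(14 + (11 - 4/11))² = -(14 + 117/11)² = -(271/11)² = -1*73441/121 = -73441/121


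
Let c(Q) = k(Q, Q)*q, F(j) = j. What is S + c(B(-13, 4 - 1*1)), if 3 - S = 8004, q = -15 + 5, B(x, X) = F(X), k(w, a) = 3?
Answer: -8031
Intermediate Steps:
B(x, X) = X
q = -10
c(Q) = -30 (c(Q) = 3*(-10) = -30)
S = -8001 (S = 3 - 1*8004 = 3 - 8004 = -8001)
S + c(B(-13, 4 - 1*1)) = -8001 - 30 = -8031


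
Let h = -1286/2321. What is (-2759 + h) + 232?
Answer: -5866453/2321 ≈ -2527.6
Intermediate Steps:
h = -1286/2321 (h = -1286*1/2321 = -1286/2321 ≈ -0.55407)
(-2759 + h) + 232 = (-2759 - 1286/2321) + 232 = -6404925/2321 + 232 = -5866453/2321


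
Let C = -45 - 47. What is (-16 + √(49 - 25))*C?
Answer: 1472 - 184*√6 ≈ 1021.3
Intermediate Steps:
C = -92
(-16 + √(49 - 25))*C = (-16 + √(49 - 25))*(-92) = (-16 + √24)*(-92) = (-16 + 2*√6)*(-92) = 1472 - 184*√6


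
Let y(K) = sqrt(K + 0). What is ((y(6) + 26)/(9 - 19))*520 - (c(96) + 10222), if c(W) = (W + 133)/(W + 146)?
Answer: -2801137/242 - 52*sqrt(6) ≈ -11702.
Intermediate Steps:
y(K) = sqrt(K)
c(W) = (133 + W)/(146 + W)
((y(6) + 26)/(9 - 19))*520 - (c(96) + 10222) = ((sqrt(6) + 26)/(9 - 19))*520 - ((133 + 96)/(146 + 96) + 10222) = ((26 + sqrt(6))/(-10))*520 - (229/242 + 10222) = ((26 + sqrt(6))*(-1/10))*520 - ((1/242)*229 + 10222) = (-13/5 - sqrt(6)/10)*520 - (229/242 + 10222) = (-1352 - 52*sqrt(6)) - 1*2473953/242 = (-1352 - 52*sqrt(6)) - 2473953/242 = -2801137/242 - 52*sqrt(6)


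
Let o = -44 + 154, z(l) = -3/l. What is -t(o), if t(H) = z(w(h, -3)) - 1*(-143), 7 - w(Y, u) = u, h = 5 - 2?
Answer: -1427/10 ≈ -142.70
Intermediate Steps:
h = 3
w(Y, u) = 7 - u
o = 110
t(H) = 1427/10 (t(H) = -3/(7 - 1*(-3)) - 1*(-143) = -3/(7 + 3) + 143 = -3/10 + 143 = 1427/10)
-t(o) = -1*1427/10 = -1427/10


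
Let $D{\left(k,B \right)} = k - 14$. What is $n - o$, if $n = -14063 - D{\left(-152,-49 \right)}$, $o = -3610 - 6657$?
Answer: $-3630$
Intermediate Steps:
$D{\left(k,B \right)} = -14 + k$
$o = -10267$ ($o = -3610 - 6657 = -10267$)
$n = -13897$ ($n = -14063 - \left(-14 - 152\right) = -14063 - -166 = -14063 + 166 = -13897$)
$n - o = -13897 - -10267 = -13897 + 10267 = -3630$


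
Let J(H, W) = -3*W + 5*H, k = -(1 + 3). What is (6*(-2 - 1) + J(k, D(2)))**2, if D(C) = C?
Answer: 1936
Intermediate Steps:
k = -4 (k = -1*4 = -4)
(6*(-2 - 1) + J(k, D(2)))**2 = (6*(-2 - 1) + (-3*2 + 5*(-4)))**2 = (6*(-3) + (-6 - 20))**2 = (-18 - 26)**2 = (-44)**2 = 1936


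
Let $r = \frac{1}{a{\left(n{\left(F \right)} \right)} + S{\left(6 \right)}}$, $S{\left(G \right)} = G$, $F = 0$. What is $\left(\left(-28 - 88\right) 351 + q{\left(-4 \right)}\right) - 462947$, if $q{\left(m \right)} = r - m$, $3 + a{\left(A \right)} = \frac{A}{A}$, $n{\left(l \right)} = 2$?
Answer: $- \frac{2014635}{4} \approx -5.0366 \cdot 10^{5}$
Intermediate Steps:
$a{\left(A \right)} = -2$ ($a{\left(A \right)} = -3 + \frac{A}{A} = -3 + 1 = -2$)
$r = \frac{1}{4}$ ($r = \frac{1}{-2 + 6} = \frac{1}{4} \approx 0.25$)
$q{\left(m \right)} = \frac{1}{4} - m$
$\left(\left(-28 - 88\right) 351 + q{\left(-4 \right)}\right) - 462947 = \left(\left(-28 - 88\right) 351 + \left(\frac{1}{4} - -4\right)\right) - 462947 = \left(\left(-28 - 88\right) 351 + \left(\frac{1}{4} + 4\right)\right) - 462947 = \left(\left(-116\right) 351 + \frac{17}{4}\right) - 462947 = \left(-40716 + \frac{17}{4}\right) - 462947 = - \frac{162847}{4} - 462947 = - \frac{2014635}{4}$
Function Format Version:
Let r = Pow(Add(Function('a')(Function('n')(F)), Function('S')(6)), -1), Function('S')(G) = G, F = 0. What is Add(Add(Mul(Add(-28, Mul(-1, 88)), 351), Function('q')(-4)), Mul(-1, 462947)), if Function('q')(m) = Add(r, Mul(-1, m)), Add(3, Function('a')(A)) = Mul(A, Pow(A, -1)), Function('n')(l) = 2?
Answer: Rational(-2014635, 4) ≈ -5.0366e+5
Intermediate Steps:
Function('a')(A) = -2 (Function('a')(A) = Add(-3, Mul(A, Pow(A, -1))) = Add(-3, 1) = -2)
r = Rational(1, 4) (r = Pow(Add(-2, 6), -1) = Pow(4, -1) = Rational(1, 4) ≈ 0.25000)
Function('q')(m) = Add(Rational(1, 4), Mul(-1, m))
Add(Add(Mul(Add(-28, Mul(-1, 88)), 351), Function('q')(-4)), Mul(-1, 462947)) = Add(Add(Mul(Add(-28, Mul(-1, 88)), 351), Add(Rational(1, 4), Mul(-1, -4))), Mul(-1, 462947)) = Add(Add(Mul(Add(-28, -88), 351), Add(Rational(1, 4), 4)), -462947) = Add(Add(Mul(-116, 351), Rational(17, 4)), -462947) = Add(Add(-40716, Rational(17, 4)), -462947) = Add(Rational(-162847, 4), -462947) = Rational(-2014635, 4)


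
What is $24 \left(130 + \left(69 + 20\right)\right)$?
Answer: $5256$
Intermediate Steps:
$24 \left(130 + \left(69 + 20\right)\right) = 24 \left(130 + 89\right) = 24 \cdot 219 = 5256$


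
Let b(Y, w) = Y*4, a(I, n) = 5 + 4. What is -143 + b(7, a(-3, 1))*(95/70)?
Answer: -105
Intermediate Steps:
a(I, n) = 9
b(Y, w) = 4*Y
-143 + b(7, a(-3, 1))*(95/70) = -143 + (4*7)*(95/70) = -143 + 28*(95*(1/70)) = -143 + 28*(19/14) = -143 + 38 = -105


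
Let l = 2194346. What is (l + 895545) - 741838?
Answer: 2348053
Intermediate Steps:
(l + 895545) - 741838 = (2194346 + 895545) - 741838 = 3089891 - 741838 = 2348053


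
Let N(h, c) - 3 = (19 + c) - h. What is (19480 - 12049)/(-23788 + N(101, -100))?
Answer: -2477/7989 ≈ -0.31005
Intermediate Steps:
N(h, c) = 22 + c - h (N(h, c) = 3 + ((19 + c) - h) = 3 + (19 + c - h) = 22 + c - h)
(19480 - 12049)/(-23788 + N(101, -100)) = (19480 - 12049)/(-23788 + (22 - 100 - 1*101)) = 7431/(-23788 + (22 - 100 - 101)) = 7431/(-23788 - 179) = 7431/(-23967) = 7431*(-1/23967) = -2477/7989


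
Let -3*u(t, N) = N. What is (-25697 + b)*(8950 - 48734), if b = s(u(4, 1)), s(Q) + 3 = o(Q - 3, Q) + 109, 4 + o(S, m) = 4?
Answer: 1018112344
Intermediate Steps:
u(t, N) = -N/3
o(S, m) = 0 (o(S, m) = -4 + 4 = 0)
s(Q) = 106 (s(Q) = -3 + (0 + 109) = -3 + 109 = 106)
b = 106
(-25697 + b)*(8950 - 48734) = (-25697 + 106)*(8950 - 48734) = -25591*(-39784) = 1018112344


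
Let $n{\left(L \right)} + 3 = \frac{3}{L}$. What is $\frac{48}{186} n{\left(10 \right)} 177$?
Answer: $- \frac{19116}{155} \approx -123.33$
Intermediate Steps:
$n{\left(L \right)} = -3 + \frac{3}{L}$
$\frac{48}{186} n{\left(10 \right)} 177 = \frac{48}{186} \left(-3 + \frac{3}{10}\right) 177 = 48 \cdot \frac{1}{186} \left(-3 + 3 \cdot \frac{1}{10}\right) 177 = \frac{8 \left(-3 + \frac{3}{10}\right)}{31} \cdot 177 = \frac{8}{31} \left(- \frac{27}{10}\right) 177 = \left(- \frac{108}{155}\right) 177 = - \frac{19116}{155}$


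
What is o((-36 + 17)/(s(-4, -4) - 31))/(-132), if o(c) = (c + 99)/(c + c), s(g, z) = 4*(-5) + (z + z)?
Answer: -1465/1254 ≈ -1.1683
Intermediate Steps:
s(g, z) = -20 + 2*z
o(c) = (99 + c)/(2*c) (o(c) = (99 + c)/((2*c)) = (99 + c)*(1/(2*c)) = (99 + c)/(2*c))
o((-36 + 17)/(s(-4, -4) - 31))/(-132) = ((99 + (-36 + 17)/((-20 + 2*(-4)) - 31))/(2*(((-36 + 17)/((-20 + 2*(-4)) - 31)))))/(-132) = ((99 - 19/((-20 - 8) - 31))/(2*((-19/((-20 - 8) - 31)))))*(-1/132) = ((99 - 19/(-28 - 31))/(2*((-19/(-28 - 31)))))*(-1/132) = ((99 - 19/(-59))/(2*((-19/(-59)))))*(-1/132) = ((99 - 19*(-1/59))/(2*((-19*(-1/59)))))*(-1/132) = ((99 + 19/59)/(2*(19/59)))*(-1/132) = ((½)*(59/19)*(5860/59))*(-1/132) = (2930/19)*(-1/132) = -1465/1254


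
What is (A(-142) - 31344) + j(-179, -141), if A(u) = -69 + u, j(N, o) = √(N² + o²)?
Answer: -31555 + √51922 ≈ -31327.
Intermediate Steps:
(A(-142) - 31344) + j(-179, -141) = ((-69 - 142) - 31344) + √((-179)² + (-141)²) = (-211 - 31344) + √(32041 + 19881) = -31555 + √51922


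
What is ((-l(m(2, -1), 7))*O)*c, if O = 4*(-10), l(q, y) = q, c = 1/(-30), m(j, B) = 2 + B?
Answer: -4/3 ≈ -1.3333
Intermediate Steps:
c = -1/30 ≈ -0.033333
O = -40
((-l(m(2, -1), 7))*O)*c = (-(2 - 1)*(-40))*(-1/30) = (-1*1*(-40))*(-1/30) = -1*(-40)*(-1/30) = 40*(-1/30) = -4/3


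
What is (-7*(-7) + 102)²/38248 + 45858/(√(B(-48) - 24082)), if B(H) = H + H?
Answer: 22801/38248 - 22929*I*√24178/12089 ≈ 0.59614 - 294.92*I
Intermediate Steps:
B(H) = 2*H
(-7*(-7) + 102)²/38248 + 45858/(√(B(-48) - 24082)) = (-7*(-7) + 102)²/38248 + 45858/(√(2*(-48) - 24082)) = (49 + 102)²*(1/38248) + 45858/(√(-96 - 24082)) = 151²*(1/38248) + 45858/(√(-24178)) = 22801*(1/38248) + 45858/((I*√24178)) = 22801/38248 + 45858*(-I*√24178/24178) = 22801/38248 - 22929*I*√24178/12089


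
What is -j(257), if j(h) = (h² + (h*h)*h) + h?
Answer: -17040899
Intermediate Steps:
j(h) = h + h² + h³ (j(h) = (h² + h²*h) + h = (h² + h³) + h = h + h² + h³)
-j(257) = -257*(1 + 257 + 257²) = -257*(1 + 257 + 66049) = -257*66307 = -1*17040899 = -17040899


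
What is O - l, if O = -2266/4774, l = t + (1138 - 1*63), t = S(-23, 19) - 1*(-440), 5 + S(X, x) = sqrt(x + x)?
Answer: -327773/217 - sqrt(38) ≈ -1516.6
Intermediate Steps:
S(X, x) = -5 + sqrt(2)*sqrt(x) (S(X, x) = -5 + sqrt(x + x) = -5 + sqrt(2*x) = -5 + sqrt(2)*sqrt(x))
t = 435 + sqrt(38) (t = (-5 + sqrt(2)*sqrt(19)) - 1*(-440) = (-5 + sqrt(38)) + 440 = 435 + sqrt(38) ≈ 441.16)
l = 1510 + sqrt(38) (l = (435 + sqrt(38)) + (1138 - 1*63) = (435 + sqrt(38)) + (1138 - 63) = (435 + sqrt(38)) + 1075 = 1510 + sqrt(38) ≈ 1516.2)
O = -103/217 (O = -2266*1/4774 = -103/217 ≈ -0.47465)
O - l = -103/217 - (1510 + sqrt(38)) = -103/217 + (-1510 - sqrt(38)) = -327773/217 - sqrt(38)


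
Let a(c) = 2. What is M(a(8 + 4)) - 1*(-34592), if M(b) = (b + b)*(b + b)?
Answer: 34608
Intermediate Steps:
M(b) = 4*b² (M(b) = (2*b)*(2*b) = 4*b²)
M(a(8 + 4)) - 1*(-34592) = 4*2² - 1*(-34592) = 4*4 + 34592 = 16 + 34592 = 34608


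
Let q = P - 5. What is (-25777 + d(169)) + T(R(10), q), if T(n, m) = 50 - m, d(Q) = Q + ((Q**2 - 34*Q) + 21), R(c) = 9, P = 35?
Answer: -2752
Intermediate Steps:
q = 30 (q = 35 - 5 = 30)
d(Q) = 21 + Q**2 - 33*Q (d(Q) = Q + (21 + Q**2 - 34*Q) = 21 + Q**2 - 33*Q)
(-25777 + d(169)) + T(R(10), q) = (-25777 + (21 + 169**2 - 33*169)) + (50 - 1*30) = (-25777 + (21 + 28561 - 5577)) + (50 - 30) = (-25777 + 23005) + 20 = -2772 + 20 = -2752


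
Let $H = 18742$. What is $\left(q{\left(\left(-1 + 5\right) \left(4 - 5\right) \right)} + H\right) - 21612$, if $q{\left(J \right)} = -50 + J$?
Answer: $-2924$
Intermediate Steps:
$\left(q{\left(\left(-1 + 5\right) \left(4 - 5\right) \right)} + H\right) - 21612 = \left(\left(-50 + \left(-1 + 5\right) \left(4 - 5\right)\right) + 18742\right) - 21612 = \left(\left(-50 + 4 \left(4 - 5\right)\right) + 18742\right) - 21612 = \left(\left(-50 + 4 \left(-1\right)\right) + 18742\right) - 21612 = \left(\left(-50 - 4\right) + 18742\right) - 21612 = \left(-54 + 18742\right) - 21612 = 18688 - 21612 = -2924$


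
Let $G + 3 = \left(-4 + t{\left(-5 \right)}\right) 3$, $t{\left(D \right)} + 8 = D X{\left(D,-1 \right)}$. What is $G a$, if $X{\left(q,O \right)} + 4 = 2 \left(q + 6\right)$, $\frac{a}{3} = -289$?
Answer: $7803$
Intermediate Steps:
$a = -867$ ($a = 3 \left(-289\right) = -867$)
$X{\left(q,O \right)} = 8 + 2 q$ ($X{\left(q,O \right)} = -4 + 2 \left(q + 6\right) = -4 + 2 \left(6 + q\right) = -4 + \left(12 + 2 q\right) = 8 + 2 q$)
$t{\left(D \right)} = -8 + D \left(8 + 2 D\right)$
$G = -9$ ($G = -3 + \left(-4 - \left(8 + 10 \left(4 - 5\right)\right)\right) 3 = -3 + \left(-4 - \left(8 + 10 \left(-1\right)\right)\right) 3 = -3 + \left(-4 + \left(-8 + 10\right)\right) 3 = -3 + \left(-4 + 2\right) 3 = -3 - 6 = -9$)
$G a = \left(-9\right) \left(-867\right) = 7803$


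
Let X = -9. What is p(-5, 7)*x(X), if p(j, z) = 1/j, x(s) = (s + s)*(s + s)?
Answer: -324/5 ≈ -64.800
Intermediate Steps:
x(s) = 4*s**2 (x(s) = (2*s)*(2*s) = 4*s**2)
p(-5, 7)*x(X) = (4*(-9)**2)/(-5) = -4*81/5 = -1/5*324 = -324/5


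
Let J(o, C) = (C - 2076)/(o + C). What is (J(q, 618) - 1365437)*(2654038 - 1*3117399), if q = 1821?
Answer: 171459133832629/271 ≈ 6.3269e+11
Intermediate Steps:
J(o, C) = (-2076 + C)/(C + o)
(J(q, 618) - 1365437)*(2654038 - 1*3117399) = ((-2076 + 618)/(618 + 1821) - 1365437)*(2654038 - 1*3117399) = (-1458/2439 - 1365437)*(2654038 - 3117399) = ((1/2439)*(-1458) - 1365437)*(-463361) = (-162/271 - 1365437)*(-463361) = -370033589/271*(-463361) = 171459133832629/271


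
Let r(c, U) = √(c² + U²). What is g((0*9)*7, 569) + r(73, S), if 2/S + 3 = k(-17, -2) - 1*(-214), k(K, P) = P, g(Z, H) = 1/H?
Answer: 1/569 + √232776053/209 ≈ 73.002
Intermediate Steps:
S = 2/209 (S = 2/(-3 + (-2 - 1*(-214))) = 2/(-3 + (-2 + 214)) = 2/(-3 + 212) = 2/209 ≈ 0.0095694)
r(c, U) = √(U² + c²)
g((0*9)*7, 569) + r(73, S) = 1/569 + √((2/209)² + 73²) = 1/569 + √(4/43681 + 5329) = 1/569 + √(232776053/43681) = 1/569 + √232776053/209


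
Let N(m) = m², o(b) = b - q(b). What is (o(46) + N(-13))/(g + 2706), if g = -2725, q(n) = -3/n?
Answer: -9893/874 ≈ -11.319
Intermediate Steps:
o(b) = b + 3/b (o(b) = b - (-3)/b = b + 3/b)
(o(46) + N(-13))/(g + 2706) = ((46 + 3/46) + (-13)²)/(-2725 + 2706) = ((46 + 3*(1/46)) + 169)/(-19) = ((46 + 3/46) + 169)*(-1/19) = (2119/46 + 169)*(-1/19) = (9893/46)*(-1/19) = -9893/874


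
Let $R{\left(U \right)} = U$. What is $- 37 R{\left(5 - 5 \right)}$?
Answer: $0$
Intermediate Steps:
$- 37 R{\left(5 - 5 \right)} = - 37 \left(5 - 5\right) = \left(-37\right) 0 = 0$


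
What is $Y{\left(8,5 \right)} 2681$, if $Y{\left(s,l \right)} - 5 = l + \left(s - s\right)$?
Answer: $26810$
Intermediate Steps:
$Y{\left(s,l \right)} = 5 + l$ ($Y{\left(s,l \right)} = 5 + \left(l + \left(s - s\right)\right) = 5 + \left(l + 0\right) = 5 + l$)
$Y{\left(8,5 \right)} 2681 = \left(5 + 5\right) 2681 = 10 \cdot 2681 = 26810$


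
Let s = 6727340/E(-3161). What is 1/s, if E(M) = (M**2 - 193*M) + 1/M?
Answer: 33512903033/21265121740 ≈ 1.5760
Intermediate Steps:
E(M) = 1/M + M**2 - 193*M
s = 21265121740/33512903033 (s = 6727340/(((1 + (-3161)**2*(-193 - 3161))/(-3161))) = 6727340/((-(1 + 9991921*(-3354))/3161)) = 6727340/((-(1 - 33512903034)/3161)) = 6727340/((-1/3161*(-33512903033))) = 6727340/(33512903033/3161) = 6727340*(3161/33512903033) = 21265121740/33512903033 ≈ 0.63453)
1/s = 1/(21265121740/33512903033) = 33512903033/21265121740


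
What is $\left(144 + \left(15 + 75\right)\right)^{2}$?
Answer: $54756$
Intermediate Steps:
$\left(144 + \left(15 + 75\right)\right)^{2} = \left(144 + 90\right)^{2} = 234^{2} = 54756$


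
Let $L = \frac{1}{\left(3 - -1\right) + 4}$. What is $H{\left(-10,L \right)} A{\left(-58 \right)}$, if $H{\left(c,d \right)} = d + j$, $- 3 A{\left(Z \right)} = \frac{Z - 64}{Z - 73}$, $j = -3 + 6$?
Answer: $- \frac{1525}{1572} \approx -0.9701$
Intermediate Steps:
$j = 3$
$A{\left(Z \right)} = - \frac{-64 + Z}{3 \left(-73 + Z\right)}$ ($A{\left(Z \right)} = - \frac{\left(Z - 64\right) \frac{1}{Z - 73}}{3} = - \frac{\left(-64 + Z\right) \frac{1}{-73 + Z}}{3} = - \frac{\frac{1}{-73 + Z} \left(-64 + Z\right)}{3} = - \frac{-64 + Z}{3 \left(-73 + Z\right)}$)
$L = \frac{1}{8}$ ($L = \frac{1}{\left(3 + 1\right) + 4} = \frac{1}{4 + 4} = \frac{1}{8} \approx 0.125$)
$H{\left(c,d \right)} = 3 + d$ ($H{\left(c,d \right)} = d + 3 = 3 + d$)
$H{\left(-10,L \right)} A{\left(-58 \right)} = \left(3 + \frac{1}{8}\right) \frac{64 - -58}{3 \left(-73 - 58\right)} = \frac{25 \frac{64 + 58}{3 \left(-131\right)}}{8} = \frac{25 \cdot \frac{1}{3} \left(- \frac{1}{131}\right) 122}{8} = \frac{25}{8} \left(- \frac{122}{393}\right) = - \frac{1525}{1572}$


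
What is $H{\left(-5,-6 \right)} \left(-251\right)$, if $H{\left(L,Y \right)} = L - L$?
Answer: $0$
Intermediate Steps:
$H{\left(L,Y \right)} = 0$
$H{\left(-5,-6 \right)} \left(-251\right) = 0 \left(-251\right) = 0$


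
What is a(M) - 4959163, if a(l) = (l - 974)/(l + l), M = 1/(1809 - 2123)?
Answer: -9612489/2 ≈ -4.8062e+6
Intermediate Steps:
M = -1/314 (M = 1/(-314) = -1/314 ≈ -0.0031847)
a(l) = (-974 + l)/(2*l) (a(l) = (-974 + l)/((2*l)) = (-974 + l)*(1/(2*l)) = (-974 + l)/(2*l))
a(M) - 4959163 = (-974 - 1/314)/(2*(-1/314)) - 4959163 = (½)*(-314)*(-305837/314) - 4959163 = 305837/2 - 4959163 = -9612489/2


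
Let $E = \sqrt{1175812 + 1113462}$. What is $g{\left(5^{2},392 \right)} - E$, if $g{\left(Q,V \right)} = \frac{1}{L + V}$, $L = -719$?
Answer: $- \frac{1}{327} - 13 \sqrt{13546} \approx -1513.0$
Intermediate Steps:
$g{\left(Q,V \right)} = \frac{1}{-719 + V}$
$E = 13 \sqrt{13546}$ ($E = \sqrt{2289274} = 13 \sqrt{13546} \approx 1513.0$)
$g{\left(5^{2},392 \right)} - E = \frac{1}{-719 + 392} - 13 \sqrt{13546} = \frac{1}{-327} - 13 \sqrt{13546} = - \frac{1}{327} - 13 \sqrt{13546}$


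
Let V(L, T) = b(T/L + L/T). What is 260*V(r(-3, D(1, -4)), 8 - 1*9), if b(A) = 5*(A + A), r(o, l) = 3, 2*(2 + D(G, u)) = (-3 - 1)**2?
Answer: -26000/3 ≈ -8666.7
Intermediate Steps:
D(G, u) = 6 (D(G, u) = -2 + (-3 - 1)**2/2 = -2 + (1/2)*(-4)**2 = -2 + (1/2)*16 = -2 + 8 = 6)
b(A) = 10*A (b(A) = 5*(2*A) = 10*A)
V(L, T) = 10*L/T + 10*T/L (V(L, T) = 10*(T/L + L/T) = 10*(L/T + T/L) = 10*L/T + 10*T/L)
260*V(r(-3, D(1, -4)), 8 - 1*9) = 260*(10*3/(8 - 1*9) + 10*(8 - 1*9)/3) = 260*(10*3/(8 - 9) + 10*(8 - 9)*(1/3)) = 260*(10*3/(-1) + 10*(-1)*(1/3)) = 260*(10*3*(-1) - 10/3) = 260*(-30 - 10/3) = 260*(-100/3) = -26000/3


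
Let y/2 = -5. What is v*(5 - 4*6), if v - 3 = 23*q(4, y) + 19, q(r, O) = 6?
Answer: -3040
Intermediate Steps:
y = -10 (y = 2*(-5) = -10)
v = 160 (v = 3 + (23*6 + 19) = 3 + (138 + 19) = 3 + 157 = 160)
v*(5 - 4*6) = 160*(5 - 4*6) = 160*(5 - 1*24) = 160*(5 - 24) = 160*(-19) = -3040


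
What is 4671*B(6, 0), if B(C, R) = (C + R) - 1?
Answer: 23355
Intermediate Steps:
B(C, R) = -1 + C + R
4671*B(6, 0) = 4671*(-1 + 6 + 0) = 4671*5 = 23355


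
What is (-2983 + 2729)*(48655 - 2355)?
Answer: -11760200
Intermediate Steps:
(-2983 + 2729)*(48655 - 2355) = -254*46300 = -11760200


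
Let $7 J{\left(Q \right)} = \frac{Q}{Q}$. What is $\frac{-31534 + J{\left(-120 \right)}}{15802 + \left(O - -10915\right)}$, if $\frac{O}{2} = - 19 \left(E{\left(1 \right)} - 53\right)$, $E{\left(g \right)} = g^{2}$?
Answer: $- \frac{220737}{200851} \approx -1.099$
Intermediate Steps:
$J{\left(Q \right)} = \frac{1}{7}$ ($J{\left(Q \right)} = \frac{Q \frac{1}{Q}}{7} = \frac{1}{7} \cdot 1 = \frac{1}{7}$)
$O = 1976$ ($O = 2 \left(- 19 \left(1^{2} - 53\right)\right) = 2 \left(- 19 \left(1 - 53\right)\right) = 2 \left(\left(-19\right) \left(-52\right)\right) = 2 \cdot 988 = 1976$)
$\frac{-31534 + J{\left(-120 \right)}}{15802 + \left(O - -10915\right)} = \frac{-31534 + \frac{1}{7}}{15802 + \left(1976 - -10915\right)} = - \frac{220737}{7 \left(15802 + \left(1976 + 10915\right)\right)} = - \frac{220737}{7 \left(15802 + 12891\right)} = - \frac{220737}{7 \cdot 28693} = \left(- \frac{220737}{7}\right) \frac{1}{28693} = - \frac{220737}{200851}$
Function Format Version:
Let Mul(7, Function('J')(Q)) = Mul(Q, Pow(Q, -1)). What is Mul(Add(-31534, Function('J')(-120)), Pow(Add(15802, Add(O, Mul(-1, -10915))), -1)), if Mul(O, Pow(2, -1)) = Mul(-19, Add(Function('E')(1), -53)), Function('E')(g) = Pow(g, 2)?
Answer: Rational(-220737, 200851) ≈ -1.0990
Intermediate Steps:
Function('J')(Q) = Rational(1, 7) (Function('J')(Q) = Mul(Rational(1, 7), Mul(Q, Pow(Q, -1))) = Mul(Rational(1, 7), 1) = Rational(1, 7))
O = 1976 (O = Mul(2, Mul(-19, Add(Pow(1, 2), -53))) = Mul(2, Mul(-19, Add(1, -53))) = Mul(2, Mul(-19, -52)) = Mul(2, 988) = 1976)
Mul(Add(-31534, Function('J')(-120)), Pow(Add(15802, Add(O, Mul(-1, -10915))), -1)) = Mul(Add(-31534, Rational(1, 7)), Pow(Add(15802, Add(1976, Mul(-1, -10915))), -1)) = Mul(Rational(-220737, 7), Pow(Add(15802, Add(1976, 10915)), -1)) = Mul(Rational(-220737, 7), Pow(Add(15802, 12891), -1)) = Mul(Rational(-220737, 7), Pow(28693, -1)) = Mul(Rational(-220737, 7), Rational(1, 28693)) = Rational(-220737, 200851)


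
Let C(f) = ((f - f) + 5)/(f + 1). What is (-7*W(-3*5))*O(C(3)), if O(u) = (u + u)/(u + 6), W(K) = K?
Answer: 1050/29 ≈ 36.207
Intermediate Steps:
C(f) = 5/(1 + f) (C(f) = (0 + 5)/(1 + f) = 5/(1 + f))
O(u) = 2*u/(6 + u) (O(u) = (2*u)/(6 + u) = 2*u/(6 + u))
(-7*W(-3*5))*O(C(3)) = (-(-21)*5)*(2*(5/(1 + 3))/(6 + 5/(1 + 3))) = (-7*(-15))*(2*(5/4)/(6 + 5/4)) = 105*(2*(5*(¼))/(6 + 5*(¼))) = 105*(2*(5/4)/(6 + 5/4)) = 105*(2*(5/4)/(29/4)) = 105*(2*(5/4)*(4/29)) = 105*(10/29) = 1050/29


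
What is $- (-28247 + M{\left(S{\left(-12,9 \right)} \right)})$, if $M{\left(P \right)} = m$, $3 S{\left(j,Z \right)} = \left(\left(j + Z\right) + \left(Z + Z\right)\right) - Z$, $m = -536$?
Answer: $28783$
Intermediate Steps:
$S{\left(j,Z \right)} = \frac{j}{3} + \frac{2 Z}{3}$ ($S{\left(j,Z \right)} = \frac{\left(\left(j + Z\right) + \left(Z + Z\right)\right) - Z}{3} = \frac{\left(\left(Z + j\right) + 2 Z\right) - Z}{3} = \frac{\left(j + 3 Z\right) - Z}{3} = \frac{j + 2 Z}{3} = \frac{j}{3} + \frac{2 Z}{3}$)
$M{\left(P \right)} = -536$
$- (-28247 + M{\left(S{\left(-12,9 \right)} \right)}) = - (-28247 - 536) = \left(-1\right) \left(-28783\right) = 28783$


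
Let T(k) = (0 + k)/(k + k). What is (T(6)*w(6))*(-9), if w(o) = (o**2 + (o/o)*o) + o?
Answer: -216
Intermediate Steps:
w(o) = o**2 + 2*o (w(o) = (o**2 + 1*o) + o = (o**2 + o) + o = (o + o**2) + o = o**2 + 2*o)
T(k) = 1/2 (T(k) = k/((2*k)) = k*(1/(2*k)) = 1/2)
(T(6)*w(6))*(-9) = ((6*(2 + 6))/2)*(-9) = ((6*8)/2)*(-9) = ((1/2)*48)*(-9) = 24*(-9) = -216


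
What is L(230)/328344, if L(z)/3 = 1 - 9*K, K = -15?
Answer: 17/13681 ≈ 0.0012426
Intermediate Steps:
L(z) = 408 (L(z) = 3*(1 - 9*(-15)) = 3*(1 + 135) = 3*136 = 408)
L(230)/328344 = 408/328344 = 408*(1/328344) = 17/13681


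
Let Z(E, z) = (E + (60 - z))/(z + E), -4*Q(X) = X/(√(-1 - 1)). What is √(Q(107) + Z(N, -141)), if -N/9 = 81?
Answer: √(204160 + 4499350*I*√2)/580 ≈ 3.125 + 3.0264*I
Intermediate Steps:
N = -729 (N = -9*81 = -729)
Q(X) = I*X*√2/8 (Q(X) = -X/(4*(√(-1 - 1))) = -X/(4*(√(-2))) = -X/(4*(I*√2)) = -X*(-I*√2/2)/4 = -(-1)*I*X*√2/8 = I*X*√2/8)
Z(E, z) = (60 + E - z)/(E + z)
√(Q(107) + Z(N, -141)) = √((⅛)*I*107*√2 + (60 - 729 - 1*(-141))/(-729 - 141)) = √(107*I*√2/8 + (60 - 729 + 141)/(-870)) = √(107*I*√2/8 - 1/870*(-528)) = √(107*I*√2/8 + 88/145) = √(88/145 + 107*I*√2/8)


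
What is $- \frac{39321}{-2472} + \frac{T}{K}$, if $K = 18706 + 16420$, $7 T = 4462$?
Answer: $\frac{1613226031}{101303384} \approx 15.925$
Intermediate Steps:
$T = \frac{4462}{7}$ ($T = \frac{1}{7} \cdot 4462 = \frac{4462}{7} \approx 637.43$)
$K = 35126$
$- \frac{39321}{-2472} + \frac{T}{K} = - \frac{39321}{-2472} + \frac{4462}{7 \cdot 35126} = \left(-39321\right) \left(- \frac{1}{2472}\right) + \frac{4462}{7} \cdot \frac{1}{35126} = \frac{13107}{824} + \frac{2231}{122941} = \frac{1613226031}{101303384}$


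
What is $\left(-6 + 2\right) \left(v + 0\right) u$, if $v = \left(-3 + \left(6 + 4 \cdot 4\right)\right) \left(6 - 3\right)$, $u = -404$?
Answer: $92112$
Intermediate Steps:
$v = 57$ ($v = \left(-3 + \left(6 + 16\right)\right) 3 = \left(-3 + 22\right) 3 = 19 \cdot 3 = 57$)
$\left(-6 + 2\right) \left(v + 0\right) u = \left(-6 + 2\right) \left(57 + 0\right) \left(-404\right) = \left(-4\right) 57 \left(-404\right) = \left(-228\right) \left(-404\right) = 92112$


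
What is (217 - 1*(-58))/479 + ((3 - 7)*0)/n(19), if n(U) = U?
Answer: 275/479 ≈ 0.57411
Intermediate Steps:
(217 - 1*(-58))/479 + ((3 - 7)*0)/n(19) = (217 - 1*(-58))/479 + ((3 - 7)*0)/19 = (217 + 58)*(1/479) - 4*0*(1/19) = 275*(1/479) + 0*(1/19) = 275/479 + 0 = 275/479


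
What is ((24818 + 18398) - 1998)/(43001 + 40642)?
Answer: 41218/83643 ≈ 0.49278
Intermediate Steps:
((24818 + 18398) - 1998)/(43001 + 40642) = (43216 - 1998)/83643 = 41218*(1/83643) = 41218/83643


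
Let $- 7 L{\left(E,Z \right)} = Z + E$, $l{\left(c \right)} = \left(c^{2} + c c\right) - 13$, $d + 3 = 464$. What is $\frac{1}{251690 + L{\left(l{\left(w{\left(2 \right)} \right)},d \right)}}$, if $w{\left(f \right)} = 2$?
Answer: $\frac{7}{1761374} \approx 3.9742 \cdot 10^{-6}$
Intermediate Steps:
$d = 461$ ($d = -3 + 464 = 461$)
$l{\left(c \right)} = -13 + 2 c^{2}$ ($l{\left(c \right)} = \left(c^{2} + c^{2}\right) - 13 = 2 c^{2} - 13 = -13 + 2 c^{2}$)
$L{\left(E,Z \right)} = - \frac{E}{7} - \frac{Z}{7}$ ($L{\left(E,Z \right)} = - \frac{Z + E}{7} = - \frac{E + Z}{7} = - \frac{E}{7} - \frac{Z}{7}$)
$\frac{1}{251690 + L{\left(l{\left(w{\left(2 \right)} \right)},d \right)}} = \frac{1}{251690 - \left(\frac{461}{7} + \frac{-13 + 2 \cdot 2^{2}}{7}\right)} = \frac{1}{251690 - \left(\frac{461}{7} + \frac{-13 + 2 \cdot 4}{7}\right)} = \frac{1}{251690 - \left(\frac{461}{7} + \frac{-13 + 8}{7}\right)} = \frac{1}{251690 - \frac{456}{7}} = \frac{1}{\frac{1761374}{7}} = \frac{7}{1761374}$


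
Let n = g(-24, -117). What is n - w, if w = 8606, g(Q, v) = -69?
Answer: -8675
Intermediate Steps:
n = -69
n - w = -69 - 1*8606 = -69 - 8606 = -8675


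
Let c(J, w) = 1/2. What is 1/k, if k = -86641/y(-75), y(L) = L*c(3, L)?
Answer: 75/173282 ≈ 0.00043282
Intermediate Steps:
c(J, w) = 1/2
y(L) = L/2 (y(L) = L*(1/2) = L/2)
k = 173282/75 (k = -86641/((1/2)*(-75)) = -86641/(-75/2) = -86641*(-2/75) = 173282/75 ≈ 2310.4)
1/k = 1/(173282/75) = 75/173282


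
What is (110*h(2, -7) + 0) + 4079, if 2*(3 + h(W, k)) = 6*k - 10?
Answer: 889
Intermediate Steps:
h(W, k) = -8 + 3*k (h(W, k) = -3 + (6*k - 10)/2 = -3 + (-10 + 6*k)/2 = -3 + (-5 + 3*k) = -8 + 3*k)
(110*h(2, -7) + 0) + 4079 = (110*(-8 + 3*(-7)) + 0) + 4079 = (110*(-8 - 21) + 0) + 4079 = (110*(-29) + 0) + 4079 = (-3190 + 0) + 4079 = -3190 + 4079 = 889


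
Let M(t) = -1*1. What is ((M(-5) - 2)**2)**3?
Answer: 729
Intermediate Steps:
M(t) = -1
((M(-5) - 2)**2)**3 = ((-1 - 2)**2)**3 = ((-3)**2)**3 = 9**3 = 729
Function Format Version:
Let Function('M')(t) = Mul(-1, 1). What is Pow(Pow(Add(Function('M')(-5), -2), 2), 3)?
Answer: 729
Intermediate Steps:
Function('M')(t) = -1
Pow(Pow(Add(Function('M')(-5), -2), 2), 3) = Pow(Pow(Add(-1, -2), 2), 3) = Pow(Pow(-3, 2), 3) = Pow(9, 3) = 729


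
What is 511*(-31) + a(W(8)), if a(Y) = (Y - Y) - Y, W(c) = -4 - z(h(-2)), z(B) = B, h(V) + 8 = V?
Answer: -15847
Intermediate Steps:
h(V) = -8 + V
W(c) = 6 (W(c) = -4 - (-8 - 2) = -4 - 1*(-10) = -4 + 10 = 6)
a(Y) = -Y (a(Y) = 0 - Y = -Y)
511*(-31) + a(W(8)) = 511*(-31) - 1*6 = -15841 - 6 = -15847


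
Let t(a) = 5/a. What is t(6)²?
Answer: 25/36 ≈ 0.69444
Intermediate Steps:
t(6)² = (5/6)² = (5*(⅙))² = (⅚)² = 25/36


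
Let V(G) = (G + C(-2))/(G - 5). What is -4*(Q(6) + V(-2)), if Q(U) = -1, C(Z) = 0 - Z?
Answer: 4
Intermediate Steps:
C(Z) = -Z
V(G) = (2 + G)/(-5 + G) (V(G) = (G - 1*(-2))/(G - 5) = (G + 2)/(-5 + G) = (2 + G)/(-5 + G))
-4*(Q(6) + V(-2)) = -4*(-1 + (2 - 2)/(-5 - 2)) = -4*(-1 + 0/(-7)) = -4*(-1 - ⅐*0) = -4*(-1 + 0) = -4*(-1) = 4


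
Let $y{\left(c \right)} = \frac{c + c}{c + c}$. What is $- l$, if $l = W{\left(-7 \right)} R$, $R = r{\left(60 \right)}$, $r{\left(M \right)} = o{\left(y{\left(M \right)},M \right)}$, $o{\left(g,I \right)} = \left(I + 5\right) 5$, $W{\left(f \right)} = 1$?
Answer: $-325$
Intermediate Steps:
$y{\left(c \right)} = 1$ ($y{\left(c \right)} = \frac{2 c}{2 c} = 2 c \frac{1}{2 c} = 1$)
$o{\left(g,I \right)} = 25 + 5 I$ ($o{\left(g,I \right)} = \left(5 + I\right) 5 = 25 + 5 I$)
$r{\left(M \right)} = 25 + 5 M$
$R = 325$ ($R = 25 + 5 \cdot 60 = 25 + 300 = 325$)
$l = 325$ ($l = 1 \cdot 325 = 325$)
$- l = \left(-1\right) 325 = -325$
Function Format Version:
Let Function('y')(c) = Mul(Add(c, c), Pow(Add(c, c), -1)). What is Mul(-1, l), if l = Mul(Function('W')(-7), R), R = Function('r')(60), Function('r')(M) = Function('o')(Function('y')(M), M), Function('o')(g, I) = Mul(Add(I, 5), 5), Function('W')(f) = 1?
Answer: -325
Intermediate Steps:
Function('y')(c) = 1 (Function('y')(c) = Mul(Mul(2, c), Pow(Mul(2, c), -1)) = Mul(Mul(2, c), Mul(Rational(1, 2), Pow(c, -1))) = 1)
Function('o')(g, I) = Add(25, Mul(5, I)) (Function('o')(g, I) = Mul(Add(5, I), 5) = Add(25, Mul(5, I)))
Function('r')(M) = Add(25, Mul(5, M))
R = 325 (R = Add(25, Mul(5, 60)) = Add(25, 300) = 325)
l = 325 (l = Mul(1, 325) = 325)
Mul(-1, l) = Mul(-1, 325) = -325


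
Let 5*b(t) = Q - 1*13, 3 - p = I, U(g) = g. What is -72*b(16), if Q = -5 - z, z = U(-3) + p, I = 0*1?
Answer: 1296/5 ≈ 259.20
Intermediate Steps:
I = 0
p = 3 (p = 3 - 1*0 = 3 + 0 = 3)
z = 0 (z = -3 + 3 = 0)
Q = -5 (Q = -5 - 1*0 = -5 + 0 = -5)
b(t) = -18/5 (b(t) = (-5 - 1*13)/5 = (-5 - 13)/5 = (⅕)*(-18) = -18/5)
-72*b(16) = -72*(-18/5) = 1296/5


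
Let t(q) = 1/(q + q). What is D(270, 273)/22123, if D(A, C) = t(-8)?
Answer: -1/353968 ≈ -2.8251e-6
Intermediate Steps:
t(q) = 1/(2*q)
D(A, C) = -1/16 (D(A, C) = (½)/(-8) = (½)*(-⅛) = -1/16)
D(270, 273)/22123 = -1/16/22123 = -1/16*1/22123 = -1/353968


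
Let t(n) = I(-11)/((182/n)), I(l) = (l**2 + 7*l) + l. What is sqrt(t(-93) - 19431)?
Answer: 3*I*sqrt(71576778)/182 ≈ 139.46*I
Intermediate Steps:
I(l) = l**2 + 8*l
t(n) = 33*n/182 (t(n) = (-11*(8 - 11))/((182/n)) = (-11*(-3))*(n/182) = 33*(n/182) = 33*n/182)
sqrt(t(-93) - 19431) = sqrt((33/182)*(-93) - 19431) = sqrt(-3069/182 - 19431) = sqrt(-3539511/182) = 3*I*sqrt(71576778)/182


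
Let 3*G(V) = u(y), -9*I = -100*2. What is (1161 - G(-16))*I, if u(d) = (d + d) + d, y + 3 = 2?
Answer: 232400/9 ≈ 25822.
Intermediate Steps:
y = -1 (y = -3 + 2 = -1)
I = 200/9 (I = -(-100)*2/9 = -⅑*(-200) = 200/9 ≈ 22.222)
u(d) = 3*d (u(d) = 2*d + d = 3*d)
G(V) = -1 (G(V) = (3*(-1))/3 = (⅓)*(-3) = -1)
(1161 - G(-16))*I = (1161 - 1*(-1))*(200/9) = (1161 + 1)*(200/9) = 1162*(200/9) = 232400/9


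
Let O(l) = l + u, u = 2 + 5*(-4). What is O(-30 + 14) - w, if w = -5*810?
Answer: 4016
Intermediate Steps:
w = -4050
u = -18 (u = 2 - 20 = -18)
O(l) = -18 + l (O(l) = l - 18 = -18 + l)
O(-30 + 14) - w = (-18 + (-30 + 14)) - 1*(-4050) = (-18 - 16) + 4050 = -34 + 4050 = 4016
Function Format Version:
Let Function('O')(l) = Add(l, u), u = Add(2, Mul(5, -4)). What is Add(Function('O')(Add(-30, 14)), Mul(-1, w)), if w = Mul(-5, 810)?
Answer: 4016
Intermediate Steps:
w = -4050
u = -18 (u = Add(2, -20) = -18)
Function('O')(l) = Add(-18, l) (Function('O')(l) = Add(l, -18) = Add(-18, l))
Add(Function('O')(Add(-30, 14)), Mul(-1, w)) = Add(Add(-18, Add(-30, 14)), Mul(-1, -4050)) = Add(Add(-18, -16), 4050) = Add(-34, 4050) = 4016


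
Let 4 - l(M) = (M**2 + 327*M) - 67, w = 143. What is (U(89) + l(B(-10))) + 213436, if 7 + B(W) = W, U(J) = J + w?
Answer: 219009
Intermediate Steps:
U(J) = 143 + J (U(J) = J + 143 = 143 + J)
B(W) = -7 + W
l(M) = 71 - M**2 - 327*M (l(M) = 4 - ((M**2 + 327*M) - 67) = 4 - (-67 + M**2 + 327*M) = 4 + (67 - M**2 - 327*M) = 71 - M**2 - 327*M)
(U(89) + l(B(-10))) + 213436 = ((143 + 89) + (71 - (-7 - 10)**2 - 327*(-7 - 10))) + 213436 = (232 + (71 - 1*(-17)**2 - 327*(-17))) + 213436 = (232 + (71 - 1*289 + 5559)) + 213436 = (232 + (71 - 289 + 5559)) + 213436 = (232 + 5341) + 213436 = 5573 + 213436 = 219009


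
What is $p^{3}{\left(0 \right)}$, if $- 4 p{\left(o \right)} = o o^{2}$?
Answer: $0$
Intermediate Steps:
$p{\left(o \right)} = - \frac{o^{3}}{4}$ ($p{\left(o \right)} = - \frac{o o^{2}}{4} = - \frac{o^{3}}{4}$)
$p^{3}{\left(0 \right)} = \left(- \frac{0^{3}}{4}\right)^{3} = \left(\left(- \frac{1}{4}\right) 0\right)^{3} = 0^{3} = 0$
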